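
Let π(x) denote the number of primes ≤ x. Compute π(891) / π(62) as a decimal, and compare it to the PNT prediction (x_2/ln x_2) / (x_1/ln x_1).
π(891)/π(62) = 154/18 ≈ 8.5556;  PNT prediction ≈ 8.7320.

π(62) = 18 and π(891) = 154, so π(891)/π(62) ≈ 8.5556. The PNT-predicted ratio is (891/ln(891)) / (62/ln(62)) ≈ 8.7320. The two agree to within a few percent, as expected.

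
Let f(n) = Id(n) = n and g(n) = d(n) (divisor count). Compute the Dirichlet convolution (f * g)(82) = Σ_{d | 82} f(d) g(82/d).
(Id * d)(82) = 172

Divisors of 82: [1, 2, 41, 82]. For each d | 82:
  d = 1: Id(1) · d(82/1) = 1 · 4 = 4
  d = 2: Id(2) · d(82/2) = 2 · 2 = 4
  d = 41: Id(41) · d(82/41) = 41 · 2 = 82
  d = 82: Id(82) · d(82/82) = 82 · 1 = 82
Summing: (Id * d)(82) = 4 + 4 + 82 + 82 = 172.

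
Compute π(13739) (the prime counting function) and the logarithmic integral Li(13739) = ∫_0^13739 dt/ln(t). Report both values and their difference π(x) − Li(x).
π(13739) = 1625;  Li(13739) ≈ 1644.89;  π(x) − Li(x) ≈ -19.89.

Direct count of primes ≤ 13739 gives π(13739) = 1625. Numerical evaluation of the logarithmic integral gives Li(13739) ≈ 1644.89. The difference π(x) − Li(x) ≈ -19.89 is typically negative for small/moderate x (Li(x) overestimates), though Littlewood's theorem shows this sign changes infinitely often.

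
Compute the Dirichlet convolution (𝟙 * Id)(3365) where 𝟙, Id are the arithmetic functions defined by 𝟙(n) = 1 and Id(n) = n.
(𝟙 * Id)(3365) = 4044

Divisors of 3365: [1, 5, 673, 3365]. For each d | 3365:
  d = 1: 𝟙(1) · Id(3365/1) = 1 · 3365 = 3365
  d = 5: 𝟙(5) · Id(3365/5) = 1 · 673 = 673
  d = 673: 𝟙(673) · Id(3365/673) = 1 · 5 = 5
  d = 3365: 𝟙(3365) · Id(3365/3365) = 1 · 1 = 1
Summing: (𝟙 * Id)(3365) = 3365 + 673 + 5 + 1 = 4044.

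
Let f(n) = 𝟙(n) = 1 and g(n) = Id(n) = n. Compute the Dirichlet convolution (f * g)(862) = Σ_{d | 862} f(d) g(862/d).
(𝟙 * Id)(862) = 1296

Divisors of 862: [1, 2, 431, 862]. For each d | 862:
  d = 1: 𝟙(1) · Id(862/1) = 1 · 862 = 862
  d = 2: 𝟙(2) · Id(862/2) = 1 · 431 = 431
  d = 431: 𝟙(431) · Id(862/431) = 1 · 2 = 2
  d = 862: 𝟙(862) · Id(862/862) = 1 · 1 = 1
Summing: (𝟙 * Id)(862) = 862 + 431 + 2 + 1 = 1296.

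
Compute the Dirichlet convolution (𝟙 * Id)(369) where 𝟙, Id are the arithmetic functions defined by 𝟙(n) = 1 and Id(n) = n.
(𝟙 * Id)(369) = 546

Divisors of 369: [1, 3, 9, 41, 123, 369]. For each d | 369:
  d = 1: 𝟙(1) · Id(369/1) = 1 · 369 = 369
  d = 3: 𝟙(3) · Id(369/3) = 1 · 123 = 123
  d = 9: 𝟙(9) · Id(369/9) = 1 · 41 = 41
  d = 41: 𝟙(41) · Id(369/41) = 1 · 9 = 9
  d = 123: 𝟙(123) · Id(369/123) = 1 · 3 = 3
  d = 369: 𝟙(369) · Id(369/369) = 1 · 1 = 1
Summing: (𝟙 * Id)(369) = 369 + 123 + 41 + 9 + 3 + 1 = 546.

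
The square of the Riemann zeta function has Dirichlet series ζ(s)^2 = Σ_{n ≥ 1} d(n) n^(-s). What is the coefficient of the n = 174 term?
d(174) = 8

ζ(s)^2 = (Σ 1/m^s)(Σ 1/k^s). The coefficient of 1/n^s in the product is the number of ordered pairs (m, k) with mk = n, which equals d(n). For n = 174, divisors are [1, 2, 3, 6, 29, 58, 87, 174], so d(174) = 8.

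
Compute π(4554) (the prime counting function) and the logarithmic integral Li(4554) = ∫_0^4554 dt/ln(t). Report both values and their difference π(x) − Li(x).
π(4554) = 617;  Li(4554) ≈ 631.63;  π(x) − Li(x) ≈ -14.63.

Direct count of primes ≤ 4554 gives π(4554) = 617. Numerical evaluation of the logarithmic integral gives Li(4554) ≈ 631.63. The difference π(x) − Li(x) ≈ -14.63 is typically negative for small/moderate x (Li(x) overestimates), though Littlewood's theorem shows this sign changes infinitely often.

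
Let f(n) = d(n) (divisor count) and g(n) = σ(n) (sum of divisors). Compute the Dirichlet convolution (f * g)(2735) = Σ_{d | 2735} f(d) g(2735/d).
(d * σ)(2735) = 4400

Divisors of 2735: [1, 5, 547, 2735]. For each d | 2735:
  d = 1: d(1) · σ(2735/1) = 1 · 3288 = 3288
  d = 5: d(5) · σ(2735/5) = 2 · 548 = 1096
  d = 547: d(547) · σ(2735/547) = 2 · 6 = 12
  d = 2735: d(2735) · σ(2735/2735) = 4 · 1 = 4
Summing: (d * σ)(2735) = 3288 + 1096 + 12 + 4 = 4400.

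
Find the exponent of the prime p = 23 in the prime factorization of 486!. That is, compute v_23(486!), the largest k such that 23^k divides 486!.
v_23(486!) = 21

Legendre's formula: v_p(n!) = Σ_{k ≥ 1} ⌊n / p^k⌋. For p = 23, n = 486, the terms are:
  ⌊486/23^1⌋ = ⌊486/23⌋ = 21
(the next term ⌊486/23^2⌋ = 0, terminating the sum). Summing: v_23(486!) = 21 = 21.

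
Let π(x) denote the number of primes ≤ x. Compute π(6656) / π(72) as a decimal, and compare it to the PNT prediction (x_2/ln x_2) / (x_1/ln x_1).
π(6656)/π(72) = 857/20 ≈ 42.8500;  PNT prediction ≈ 44.9099.

π(72) = 20 and π(6656) = 857, so π(6656)/π(72) ≈ 42.8500. The PNT-predicted ratio is (6656/ln(6656)) / (72/ln(72)) ≈ 44.9099. The two agree to within a few percent, as expected.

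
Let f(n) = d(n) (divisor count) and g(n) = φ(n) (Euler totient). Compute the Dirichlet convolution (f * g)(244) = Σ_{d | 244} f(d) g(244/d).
(d * φ)(244) = 434

Divisors of 244: [1, 2, 4, 61, 122, 244]. For each d | 244:
  d = 1: d(1) · φ(244/1) = 1 · 120 = 120
  d = 2: d(2) · φ(244/2) = 2 · 60 = 120
  d = 4: d(4) · φ(244/4) = 3 · 60 = 180
  d = 61: d(61) · φ(244/61) = 2 · 2 = 4
  d = 122: d(122) · φ(244/122) = 4 · 1 = 4
  d = 244: d(244) · φ(244/244) = 6 · 1 = 6
Summing: (d * φ)(244) = 120 + 120 + 180 + 4 + 4 + 6 = 434.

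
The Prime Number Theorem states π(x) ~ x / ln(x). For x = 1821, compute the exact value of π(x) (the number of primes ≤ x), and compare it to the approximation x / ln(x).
π(1821) = 280;  x/ln(x) ≈ 242.57;  relative error ≈ 13.37%.

Directly count primes up to 1821: π(1821) = 280. The PNT approximation gives 1821/ln(1821) ≈ 1821/7.50714 ≈ 242.57. Relative error (π(x) − x/ln(x)) / π(x) ≈ 13.37%; the approximation is known to undercount slightly (Li(x) is a better estimate).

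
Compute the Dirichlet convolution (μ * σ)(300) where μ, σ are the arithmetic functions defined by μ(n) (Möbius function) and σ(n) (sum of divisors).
(μ * σ)(300) = 300

Divisors of 300: [1, 2, 3, 4, 5, 6, 10, 12, 15, 20, 25, 30, 50, 60, 75, 100, 150, 300]. For each d | 300:
  d = 1: μ(1) · σ(300/1) = 1 · 868 = 868
  d = 2: μ(2) · σ(300/2) = -1 · 372 = -372
  d = 3: μ(3) · σ(300/3) = -1 · 217 = -217
  d = 4: μ(4) · σ(300/4) = 0 · 124 = 0
  d = 5: μ(5) · σ(300/5) = -1 · 168 = -168
  d = 6: μ(6) · σ(300/6) = 1 · 93 = 93
  d = 10: μ(10) · σ(300/10) = 1 · 72 = 72
  d = 12: μ(12) · σ(300/12) = 0 · 31 = 0
  d = 15: μ(15) · σ(300/15) = 1 · 42 = 42
  d = 20: μ(20) · σ(300/20) = 0 · 24 = 0
  d = 25: μ(25) · σ(300/25) = 0 · 28 = 0
  d = 30: μ(30) · σ(300/30) = -1 · 18 = -18
  d = 50: μ(50) · σ(300/50) = 0 · 12 = 0
  d = 60: μ(60) · σ(300/60) = 0 · 6 = 0
  d = 75: μ(75) · σ(300/75) = 0 · 7 = 0
  d = 100: μ(100) · σ(300/100) = 0 · 4 = 0
  d = 150: μ(150) · σ(300/150) = 0 · 3 = 0
  d = 300: μ(300) · σ(300/300) = 0 · 1 = 0
Summing: (μ * σ)(300) = 868 + -372 + -217 + 0 + -168 + 93 + 72 + 0 + 42 + 0 + 0 + -18 + 0 + 0 + 0 + 0 + 0 + 0 = 300.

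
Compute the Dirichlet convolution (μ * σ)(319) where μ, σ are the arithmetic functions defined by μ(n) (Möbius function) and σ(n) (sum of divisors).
(μ * σ)(319) = 319

Divisors of 319: [1, 11, 29, 319]. For each d | 319:
  d = 1: μ(1) · σ(319/1) = 1 · 360 = 360
  d = 11: μ(11) · σ(319/11) = -1 · 30 = -30
  d = 29: μ(29) · σ(319/29) = -1 · 12 = -12
  d = 319: μ(319) · σ(319/319) = 1 · 1 = 1
Summing: (μ * σ)(319) = 360 + -30 + -12 + 1 = 319.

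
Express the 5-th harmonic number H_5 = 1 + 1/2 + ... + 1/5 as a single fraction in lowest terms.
H_5 = 137/60

Direct summation: H_5 = 1 + 1/2 + ... + 1/5. The least common denominator is lcm(1, ..., 5) = 60; over this denominator the numerator is 60 + 30 + 20 + 15 + 12 = 137, so H_5 = 137/60 (already in lowest terms) ≈ 2.28333. (The PNT-adjacent estimate ln(5) + γ ≈ 2.18665 matches within O(1/n).)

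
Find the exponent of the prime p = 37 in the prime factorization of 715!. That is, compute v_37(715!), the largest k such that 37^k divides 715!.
v_37(715!) = 19

Legendre's formula: v_p(n!) = Σ_{k ≥ 1} ⌊n / p^k⌋. For p = 37, n = 715, the terms are:
  ⌊715/37^1⌋ = ⌊715/37⌋ = 19
(the next term ⌊715/37^2⌋ = 0, terminating the sum). Summing: v_37(715!) = 19 = 19.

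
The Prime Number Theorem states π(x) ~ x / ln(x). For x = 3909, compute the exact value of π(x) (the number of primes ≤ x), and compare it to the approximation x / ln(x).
π(3909) = 540;  x/ln(x) ≈ 472.61;  relative error ≈ 12.48%.

Directly count primes up to 3909: π(3909) = 540. The PNT approximation gives 3909/ln(3909) ≈ 3909/8.27104 ≈ 472.61. Relative error (π(x) − x/ln(x)) / π(x) ≈ 12.48%; the approximation is known to undercount slightly (Li(x) is a better estimate).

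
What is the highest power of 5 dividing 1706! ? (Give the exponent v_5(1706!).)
v_5(1706!) = 424

Legendre's formula: v_p(n!) = Σ_{k ≥ 1} ⌊n / p^k⌋. For p = 5, n = 1706, the terms are:
  ⌊1706/5^1⌋ = ⌊1706/5⌋ = 341
  ⌊1706/5^2⌋ = ⌊1706/25⌋ = 68
  ⌊1706/5^3⌋ = ⌊1706/125⌋ = 13
  ⌊1706/5^4⌋ = ⌊1706/625⌋ = 2
(the next term ⌊1706/5^5⌋ = 0, terminating the sum). Summing: v_5(1706!) = 341 + 68 + 13 + 2 = 424.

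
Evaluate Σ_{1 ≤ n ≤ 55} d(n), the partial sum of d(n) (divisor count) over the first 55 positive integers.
Σ_{n ≤ 55} d(n) = 231

Compute d(n) for each 1 ≤ n ≤ 55: d(1) = 1, d(2) = 2, d(3) = 2, d(4) = 3, d(5) = 2, d(6) = 4, d(7) = 2, d(8) = 4, d(9) = 3, d(10) = 4, d(11) = 2, d(12) = 6, d(13) = 2, d(14) = 4, d(15) = 4, d(16) = 5, d(17) = 2, d(18) = 6, d(19) = 2, d(20) = 6, d(21) = 4, d(22) = 4, d(23) = 2, d(24) = 8, d(25) = 3, d(26) = 4, d(27) = 4, d(28) = 6, d(29) = 2, d(30) = 8, d(31) = 2, d(32) = 6, d(33) = 4, d(34) = 4, d(35) = 4, d(36) = 9, d(37) = 2, d(38) = 4, d(39) = 4, d(40) = 8, d(41) = 2, d(42) = 8, d(43) = 2, d(44) = 6, d(45) = 6, d(46) = 4, d(47) = 2, d(48) = 10, d(49) = 3, d(50) = 6, d(51) = 4, d(52) = 6, d(53) = 2, d(54) = 8, d(55) = 4. Summing all 55 values: 231. (Dirichlet's divisor formula: Σ_{n ≤ x} d(n) = x ln(x) + (2γ − 1) x + O(√x). For x = 55, the asymptotic estimate is ≈ 228.90.)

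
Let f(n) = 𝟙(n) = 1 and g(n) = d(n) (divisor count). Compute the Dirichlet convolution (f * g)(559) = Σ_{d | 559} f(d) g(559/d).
(𝟙 * d)(559) = 9

Divisors of 559: [1, 13, 43, 559]. For each d | 559:
  d = 1: 𝟙(1) · d(559/1) = 1 · 4 = 4
  d = 13: 𝟙(13) · d(559/13) = 1 · 2 = 2
  d = 43: 𝟙(43) · d(559/43) = 1 · 2 = 2
  d = 559: 𝟙(559) · d(559/559) = 1 · 1 = 1
Summing: (𝟙 * d)(559) = 4 + 2 + 2 + 1 = 9.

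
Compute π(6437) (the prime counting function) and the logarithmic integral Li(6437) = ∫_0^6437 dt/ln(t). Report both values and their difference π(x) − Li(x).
π(6437) = 836;  Li(6437) ≈ 850.44;  π(x) − Li(x) ≈ -14.44.

Direct count of primes ≤ 6437 gives π(6437) = 836. Numerical evaluation of the logarithmic integral gives Li(6437) ≈ 850.44. The difference π(x) − Li(x) ≈ -14.44 is typically negative for small/moderate x (Li(x) overestimates), though Littlewood's theorem shows this sign changes infinitely often.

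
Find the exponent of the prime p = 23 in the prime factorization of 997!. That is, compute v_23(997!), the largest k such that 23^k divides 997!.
v_23(997!) = 44

Legendre's formula: v_p(n!) = Σ_{k ≥ 1} ⌊n / p^k⌋. For p = 23, n = 997, the terms are:
  ⌊997/23^1⌋ = ⌊997/23⌋ = 43
  ⌊997/23^2⌋ = ⌊997/529⌋ = 1
(the next term ⌊997/23^3⌋ = 0, terminating the sum). Summing: v_23(997!) = 43 + 1 = 44.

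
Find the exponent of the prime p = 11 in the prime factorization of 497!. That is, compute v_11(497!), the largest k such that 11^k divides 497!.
v_11(497!) = 49

Legendre's formula: v_p(n!) = Σ_{k ≥ 1} ⌊n / p^k⌋. For p = 11, n = 497, the terms are:
  ⌊497/11^1⌋ = ⌊497/11⌋ = 45
  ⌊497/11^2⌋ = ⌊497/121⌋ = 4
(the next term ⌊497/11^3⌋ = 0, terminating the sum). Summing: v_11(497!) = 45 + 4 = 49.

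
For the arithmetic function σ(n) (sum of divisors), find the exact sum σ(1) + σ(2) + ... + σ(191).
Σ_{n ≤ 191} σ(n) = 29982

Compute σ(n) for each 1 ≤ n ≤ 191: σ(1) = 1, σ(2) = 3, σ(3) = 4, σ(4) = 7, σ(5) = 6, σ(6) = 12, σ(7) = 8, σ(8) = 15, σ(9) = 13, σ(10) = 18, σ(11) = 12, σ(12) = 28, σ(13) = 14, σ(14) = 24, σ(15) = 24, σ(16) = 31, σ(17) = 18, σ(18) = 39, σ(19) = 20, σ(20) = 42, σ(21) = 32, σ(22) = 36, σ(23) = 24, σ(24) = 60, σ(25) = 31, σ(26) = 42, σ(27) = 40, σ(28) = 56, σ(29) = 30, σ(30) = 72, σ(31) = 32, σ(32) = 63, σ(33) = 48, σ(34) = 54, σ(35) = 48, σ(36) = 91, σ(37) = 38, σ(38) = 60, σ(39) = 56, σ(40) = 90, σ(41) = 42, σ(42) = 96, σ(43) = 44, σ(44) = 84, σ(45) = 78, σ(46) = 72, σ(47) = 48, σ(48) = 124, σ(49) = 57, σ(50) = 93, σ(51) = 72, σ(52) = 98, σ(53) = 54, σ(54) = 120, σ(55) = 72, σ(56) = 120, σ(57) = 80, σ(58) = 90, σ(59) = 60, σ(60) = 168, σ(61) = 62, σ(62) = 96, σ(63) = 104, σ(64) = 127, σ(65) = 84, σ(66) = 144, σ(67) = 68, σ(68) = 126, σ(69) = 96, σ(70) = 144, σ(71) = 72, σ(72) = 195, σ(73) = 74, σ(74) = 114, σ(75) = 124, σ(76) = 140, σ(77) = 96, σ(78) = 168, σ(79) = 80, σ(80) = 186, σ(81) = 121, σ(82) = 126, σ(83) = 84, σ(84) = 224, σ(85) = 108, σ(86) = 132, σ(87) = 120, σ(88) = 180, σ(89) = 90, σ(90) = 234, σ(91) = 112, σ(92) = 168, σ(93) = 128, σ(94) = 144, σ(95) = 120, σ(96) = 252, σ(97) = 98, σ(98) = 171, σ(99) = 156, σ(100) = 217, σ(101) = 102, σ(102) = 216, σ(103) = 104, σ(104) = 210, σ(105) = 192, σ(106) = 162, σ(107) = 108, σ(108) = 280, σ(109) = 110, σ(110) = 216, σ(111) = 152, σ(112) = 248, σ(113) = 114, σ(114) = 240, σ(115) = 144, σ(116) = 210, σ(117) = 182, σ(118) = 180, σ(119) = 144, σ(120) = 360, σ(121) = 133, σ(122) = 186, σ(123) = 168, σ(124) = 224, σ(125) = 156, σ(126) = 312, σ(127) = 128, σ(128) = 255, σ(129) = 176, σ(130) = 252, σ(131) = 132, σ(132) = 336, σ(133) = 160, σ(134) = 204, σ(135) = 240, σ(136) = 270, σ(137) = 138, σ(138) = 288, σ(139) = 140, σ(140) = 336, σ(141) = 192, σ(142) = 216, σ(143) = 168, σ(144) = 403, σ(145) = 180, σ(146) = 222, σ(147) = 228, σ(148) = 266, σ(149) = 150, σ(150) = 372, σ(151) = 152, σ(152) = 300, σ(153) = 234, σ(154) = 288, σ(155) = 192, σ(156) = 392, σ(157) = 158, σ(158) = 240, σ(159) = 216, σ(160) = 378, σ(161) = 192, σ(162) = 363, σ(163) = 164, σ(164) = 294, σ(165) = 288, σ(166) = 252, σ(167) = 168, σ(168) = 480, σ(169) = 183, σ(170) = 324, σ(171) = 260, σ(172) = 308, σ(173) = 174, σ(174) = 360, σ(175) = 248, σ(176) = 372, σ(177) = 240, σ(178) = 270, σ(179) = 180, σ(180) = 546, σ(181) = 182, σ(182) = 336, σ(183) = 248, σ(184) = 360, σ(185) = 228, σ(186) = 384, σ(187) = 216, σ(188) = 336, σ(189) = 320, σ(190) = 360, σ(191) = 192. Summing all 191 values: 29982. (Average order: Σ_{n ≤ x} σ(n) ~ (π²/12) x². For x = 191, (π²/12)·191² ≈ 30004.42.)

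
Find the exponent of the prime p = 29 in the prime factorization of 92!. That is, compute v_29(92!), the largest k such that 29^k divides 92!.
v_29(92!) = 3

Legendre's formula: v_p(n!) = Σ_{k ≥ 1} ⌊n / p^k⌋. For p = 29, n = 92, the terms are:
  ⌊92/29^1⌋ = ⌊92/29⌋ = 3
(the next term ⌊92/29^2⌋ = 0, terminating the sum). Summing: v_29(92!) = 3 = 3.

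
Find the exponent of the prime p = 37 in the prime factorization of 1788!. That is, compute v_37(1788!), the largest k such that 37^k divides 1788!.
v_37(1788!) = 49

Legendre's formula: v_p(n!) = Σ_{k ≥ 1} ⌊n / p^k⌋. For p = 37, n = 1788, the terms are:
  ⌊1788/37^1⌋ = ⌊1788/37⌋ = 48
  ⌊1788/37^2⌋ = ⌊1788/1369⌋ = 1
(the next term ⌊1788/37^3⌋ = 0, terminating the sum). Summing: v_37(1788!) = 48 + 1 = 49.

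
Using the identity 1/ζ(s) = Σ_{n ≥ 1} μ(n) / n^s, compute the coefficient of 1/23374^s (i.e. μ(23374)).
μ(23374) = 1

Factor n = 23374 = 2 · 13 · 29 · 31. μ(n) = 0 if any exponent ≥ 2 (not squarefree); otherwise μ(n) = (−1)^{ω(n)} where ω(n) is the number of distinct prime factors. Applying: μ(23374) = 1.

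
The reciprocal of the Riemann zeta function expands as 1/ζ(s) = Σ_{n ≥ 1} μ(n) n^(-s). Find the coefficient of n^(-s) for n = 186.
μ(186) = -1

Factor n = 186 = 2 · 3 · 31. μ(n) = 0 if any exponent ≥ 2 (not squarefree); otherwise μ(n) = (−1)^{ω(n)} where ω(n) is the number of distinct prime factors. Applying: μ(186) = -1.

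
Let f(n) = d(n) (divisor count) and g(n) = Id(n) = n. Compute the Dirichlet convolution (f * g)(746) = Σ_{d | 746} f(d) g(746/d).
(d * Id)(746) = 1500

Divisors of 746: [1, 2, 373, 746]. For each d | 746:
  d = 1: d(1) · Id(746/1) = 1 · 746 = 746
  d = 2: d(2) · Id(746/2) = 2 · 373 = 746
  d = 373: d(373) · Id(746/373) = 2 · 2 = 4
  d = 746: d(746) · Id(746/746) = 4 · 1 = 4
Summing: (d * Id)(746) = 746 + 746 + 4 + 4 = 1500.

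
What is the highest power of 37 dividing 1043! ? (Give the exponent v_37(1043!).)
v_37(1043!) = 28

Legendre's formula: v_p(n!) = Σ_{k ≥ 1} ⌊n / p^k⌋. For p = 37, n = 1043, the terms are:
  ⌊1043/37^1⌋ = ⌊1043/37⌋ = 28
(the next term ⌊1043/37^2⌋ = 0, terminating the sum). Summing: v_37(1043!) = 28 = 28.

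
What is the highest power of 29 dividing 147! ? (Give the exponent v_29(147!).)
v_29(147!) = 5

Legendre's formula: v_p(n!) = Σ_{k ≥ 1} ⌊n / p^k⌋. For p = 29, n = 147, the terms are:
  ⌊147/29^1⌋ = ⌊147/29⌋ = 5
(the next term ⌊147/29^2⌋ = 0, terminating the sum). Summing: v_29(147!) = 5 = 5.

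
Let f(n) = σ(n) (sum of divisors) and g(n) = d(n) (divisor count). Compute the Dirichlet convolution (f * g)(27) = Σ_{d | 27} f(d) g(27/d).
(σ * d)(27) = 82

Divisors of 27: [1, 3, 9, 27]. For each d | 27:
  d = 1: σ(1) · d(27/1) = 1 · 4 = 4
  d = 3: σ(3) · d(27/3) = 4 · 3 = 12
  d = 9: σ(9) · d(27/9) = 13 · 2 = 26
  d = 27: σ(27) · d(27/27) = 40 · 1 = 40
Summing: (σ * d)(27) = 4 + 12 + 26 + 40 = 82.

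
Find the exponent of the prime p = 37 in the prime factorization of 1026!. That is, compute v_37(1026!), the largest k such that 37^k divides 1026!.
v_37(1026!) = 27

Legendre's formula: v_p(n!) = Σ_{k ≥ 1} ⌊n / p^k⌋. For p = 37, n = 1026, the terms are:
  ⌊1026/37^1⌋ = ⌊1026/37⌋ = 27
(the next term ⌊1026/37^2⌋ = 0, terminating the sum). Summing: v_37(1026!) = 27 = 27.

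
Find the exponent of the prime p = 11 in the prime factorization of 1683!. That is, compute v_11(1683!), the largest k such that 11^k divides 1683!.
v_11(1683!) = 167

Legendre's formula: v_p(n!) = Σ_{k ≥ 1} ⌊n / p^k⌋. For p = 11, n = 1683, the terms are:
  ⌊1683/11^1⌋ = ⌊1683/11⌋ = 153
  ⌊1683/11^2⌋ = ⌊1683/121⌋ = 13
  ⌊1683/11^3⌋ = ⌊1683/1331⌋ = 1
(the next term ⌊1683/11^4⌋ = 0, terminating the sum). Summing: v_11(1683!) = 153 + 13 + 1 = 167.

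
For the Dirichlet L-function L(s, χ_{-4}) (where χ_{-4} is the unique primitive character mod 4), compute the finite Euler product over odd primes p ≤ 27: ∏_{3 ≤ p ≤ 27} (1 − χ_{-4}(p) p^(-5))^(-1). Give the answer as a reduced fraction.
∏ = 19221914719363107239019289471588875/19296053991287416836128860852453376

The odd primes p ≤ 27 are [3, 5, 7, 11, 13, 17, 19, 23]. For each, χ(p) = 1 if p ≡ 1 mod 4, χ(p) = −1 if p ≡ 3 mod 4. Taking (1 − χ(p)/p^5)^(-1) = p^5/(p^5 − χ(p)): (1 − (-1)/3^5)^(-1) · (1 − (1)/5^5)^(-1) · (1 − (-1)/7^5)^(-1) · (1 − (-1)/11^5)^(-1) · (1 − (1)/13^5)^(-1) · (1 − (1)/17^5)^(-1) · (1 − (-1)/19^5)^(-1) · (1 − (-1)/23^5)^(-1) = 19221914719363107239019289471588875/19296053991287416836128860852453376.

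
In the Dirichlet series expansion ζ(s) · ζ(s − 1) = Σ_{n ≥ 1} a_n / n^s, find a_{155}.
σ(155) = 192

In the product (Σ m^0/m^s)(Σ k / k^s) = Σ (Σ_{d | n} d) / n^s, the coefficient of 1/n^s is σ(n) = Σ_{d | n} d. For n = 155, divisors are [1, 5, 31, 155]; summing: σ(155) = 192.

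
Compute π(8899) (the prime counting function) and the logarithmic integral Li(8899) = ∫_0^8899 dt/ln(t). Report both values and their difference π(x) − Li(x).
π(8899) = 1108;  Li(8899) ≈ 1125.85;  π(x) − Li(x) ≈ -17.85.

Direct count of primes ≤ 8899 gives π(8899) = 1108. Numerical evaluation of the logarithmic integral gives Li(8899) ≈ 1125.85. The difference π(x) − Li(x) ≈ -17.85 is typically negative for small/moderate x (Li(x) overestimates), though Littlewood's theorem shows this sign changes infinitely often.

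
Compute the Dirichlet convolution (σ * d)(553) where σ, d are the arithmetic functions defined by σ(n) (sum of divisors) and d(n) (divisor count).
(σ * d)(553) = 820

Divisors of 553: [1, 7, 79, 553]. For each d | 553:
  d = 1: σ(1) · d(553/1) = 1 · 4 = 4
  d = 7: σ(7) · d(553/7) = 8 · 2 = 16
  d = 79: σ(79) · d(553/79) = 80 · 2 = 160
  d = 553: σ(553) · d(553/553) = 640 · 1 = 640
Summing: (σ * d)(553) = 4 + 16 + 160 + 640 = 820.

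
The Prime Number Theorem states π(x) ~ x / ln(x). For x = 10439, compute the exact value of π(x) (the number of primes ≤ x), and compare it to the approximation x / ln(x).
π(10439) = 1277;  x/ln(x) ≈ 1128.14;  relative error ≈ 11.66%.

Directly count primes up to 10439: π(10439) = 1277. The PNT approximation gives 10439/ln(10439) ≈ 10439/9.25330 ≈ 1128.14. Relative error (π(x) − x/ln(x)) / π(x) ≈ 11.66%; the approximation is known to undercount slightly (Li(x) is a better estimate).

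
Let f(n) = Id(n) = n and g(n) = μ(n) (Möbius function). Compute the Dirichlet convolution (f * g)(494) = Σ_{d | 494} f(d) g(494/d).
(Id * μ)(494) = 216

Divisors of 494: [1, 2, 13, 19, 26, 38, 247, 494]. For each d | 494:
  d = 1: Id(1) · μ(494/1) = 1 · -1 = -1
  d = 2: Id(2) · μ(494/2) = 2 · 1 = 2
  d = 13: Id(13) · μ(494/13) = 13 · 1 = 13
  d = 19: Id(19) · μ(494/19) = 19 · 1 = 19
  d = 26: Id(26) · μ(494/26) = 26 · -1 = -26
  d = 38: Id(38) · μ(494/38) = 38 · -1 = -38
  d = 247: Id(247) · μ(494/247) = 247 · -1 = -247
  d = 494: Id(494) · μ(494/494) = 494 · 1 = 494
Summing: (Id * μ)(494) = -1 + 2 + 13 + 19 + -26 + -38 + -247 + 494 = 216.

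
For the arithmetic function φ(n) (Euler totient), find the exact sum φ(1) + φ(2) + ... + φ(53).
Σ_{n ≤ 53} φ(n) = 882

Compute φ(n) for each 1 ≤ n ≤ 53: φ(1) = 1, φ(2) = 1, φ(3) = 2, φ(4) = 2, φ(5) = 4, φ(6) = 2, φ(7) = 6, φ(8) = 4, φ(9) = 6, φ(10) = 4, φ(11) = 10, φ(12) = 4, φ(13) = 12, φ(14) = 6, φ(15) = 8, φ(16) = 8, φ(17) = 16, φ(18) = 6, φ(19) = 18, φ(20) = 8, φ(21) = 12, φ(22) = 10, φ(23) = 22, φ(24) = 8, φ(25) = 20, φ(26) = 12, φ(27) = 18, φ(28) = 12, φ(29) = 28, φ(30) = 8, φ(31) = 30, φ(32) = 16, φ(33) = 20, φ(34) = 16, φ(35) = 24, φ(36) = 12, φ(37) = 36, φ(38) = 18, φ(39) = 24, φ(40) = 16, φ(41) = 40, φ(42) = 12, φ(43) = 42, φ(44) = 20, φ(45) = 24, φ(46) = 22, φ(47) = 46, φ(48) = 16, φ(49) = 42, φ(50) = 20, φ(51) = 32, φ(52) = 24, φ(53) = 52. Summing all 53 values: 882. (Average order: Σ_{n ≤ x} φ(n) ~ (3/π²) x². For x = 53, (3/π²)·53² ≈ 853.83.)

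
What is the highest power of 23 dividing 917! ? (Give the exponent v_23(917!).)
v_23(917!) = 40

Legendre's formula: v_p(n!) = Σ_{k ≥ 1} ⌊n / p^k⌋. For p = 23, n = 917, the terms are:
  ⌊917/23^1⌋ = ⌊917/23⌋ = 39
  ⌊917/23^2⌋ = ⌊917/529⌋ = 1
(the next term ⌊917/23^3⌋ = 0, terminating the sum). Summing: v_23(917!) = 39 + 1 = 40.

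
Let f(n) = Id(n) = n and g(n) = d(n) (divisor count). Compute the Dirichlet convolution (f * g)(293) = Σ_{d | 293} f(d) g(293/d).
(Id * d)(293) = 295

Divisors of 293: [1, 293]. For each d | 293:
  d = 1: Id(1) · d(293/1) = 1 · 2 = 2
  d = 293: Id(293) · d(293/293) = 293 · 1 = 293
Summing: (Id * d)(293) = 2 + 293 = 295.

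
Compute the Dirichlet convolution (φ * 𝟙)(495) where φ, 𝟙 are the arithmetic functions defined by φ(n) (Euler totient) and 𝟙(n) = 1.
(φ * 𝟙)(495) = 495

Divisors of 495: [1, 3, 5, 9, 11, 15, 33, 45, 55, 99, 165, 495]. For each d | 495:
  d = 1: φ(1) · 𝟙(495/1) = 1 · 1 = 1
  d = 3: φ(3) · 𝟙(495/3) = 2 · 1 = 2
  d = 5: φ(5) · 𝟙(495/5) = 4 · 1 = 4
  d = 9: φ(9) · 𝟙(495/9) = 6 · 1 = 6
  d = 11: φ(11) · 𝟙(495/11) = 10 · 1 = 10
  d = 15: φ(15) · 𝟙(495/15) = 8 · 1 = 8
  d = 33: φ(33) · 𝟙(495/33) = 20 · 1 = 20
  d = 45: φ(45) · 𝟙(495/45) = 24 · 1 = 24
  d = 55: φ(55) · 𝟙(495/55) = 40 · 1 = 40
  d = 99: φ(99) · 𝟙(495/99) = 60 · 1 = 60
  d = 165: φ(165) · 𝟙(495/165) = 80 · 1 = 80
  d = 495: φ(495) · 𝟙(495/495) = 240 · 1 = 240
Summing: (φ * 𝟙)(495) = 1 + 2 + 4 + 6 + 10 + 8 + 20 + 24 + 40 + 60 + 80 + 240 = 495.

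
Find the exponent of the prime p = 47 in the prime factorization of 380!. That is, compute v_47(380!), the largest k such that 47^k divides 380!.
v_47(380!) = 8

Legendre's formula: v_p(n!) = Σ_{k ≥ 1} ⌊n / p^k⌋. For p = 47, n = 380, the terms are:
  ⌊380/47^1⌋ = ⌊380/47⌋ = 8
(the next term ⌊380/47^2⌋ = 0, terminating the sum). Summing: v_47(380!) = 8 = 8.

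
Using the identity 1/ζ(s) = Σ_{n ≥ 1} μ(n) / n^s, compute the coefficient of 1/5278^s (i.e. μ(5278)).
μ(5278) = 1

Factor n = 5278 = 2 · 7 · 13 · 29. μ(n) = 0 if any exponent ≥ 2 (not squarefree); otherwise μ(n) = (−1)^{ω(n)} where ω(n) is the number of distinct prime factors. Applying: μ(5278) = 1.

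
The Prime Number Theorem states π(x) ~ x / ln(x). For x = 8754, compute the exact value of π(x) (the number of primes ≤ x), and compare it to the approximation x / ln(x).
π(8754) = 1092;  x/ln(x) ≈ 964.39;  relative error ≈ 11.69%.

Directly count primes up to 8754: π(8754) = 1092. The PNT approximation gives 8754/ln(8754) ≈ 8754/9.07727 ≈ 964.39. Relative error (π(x) − x/ln(x)) / π(x) ≈ 11.69%; the approximation is known to undercount slightly (Li(x) is a better estimate).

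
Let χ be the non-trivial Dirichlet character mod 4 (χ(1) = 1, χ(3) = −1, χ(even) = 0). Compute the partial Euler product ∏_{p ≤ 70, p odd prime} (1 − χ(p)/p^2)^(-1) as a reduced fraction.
∏ = 186965264422467473784849459249589/204088016612535111254016000000000

The odd primes p ≤ 70 are [3, 5, 7, 11, 13, 17, 19, 23, 29, 31, 37, 41, 43, 47, 53, 59, 61, 67]. For each, χ(p) = 1 if p ≡ 1 mod 4, χ(p) = −1 if p ≡ 3 mod 4. Taking (1 − χ(p)/p^2)^(-1) = p^2/(p^2 − χ(p)): (1 − (-1)/3^2)^(-1) · (1 − (1)/5^2)^(-1) · (1 − (-1)/7^2)^(-1) · (1 − (-1)/11^2)^(-1) · (1 − (1)/13^2)^(-1) · (1 − (1)/17^2)^(-1) · (1 − (-1)/19^2)^(-1) · (1 − (-1)/23^2)^(-1) · (1 − (1)/29^2)^(-1) · (1 − (-1)/31^2)^(-1) · (1 − (1)/37^2)^(-1) · (1 − (1)/41^2)^(-1) · (1 − (-1)/43^2)^(-1) · (1 − (-1)/47^2)^(-1) · (1 − (1)/53^2)^(-1) · (1 − (-1)/59^2)^(-1) · (1 − (1)/61^2)^(-1) · (1 − (-1)/67^2)^(-1) = 186965264422467473784849459249589/204088016612535111254016000000000.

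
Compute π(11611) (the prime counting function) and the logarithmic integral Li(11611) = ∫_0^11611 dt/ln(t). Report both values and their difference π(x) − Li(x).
π(11611) = 1396;  Li(11611) ≈ 1419.61;  π(x) − Li(x) ≈ -23.61.

Direct count of primes ≤ 11611 gives π(11611) = 1396. Numerical evaluation of the logarithmic integral gives Li(11611) ≈ 1419.61. The difference π(x) − Li(x) ≈ -23.61 is typically negative for small/moderate x (Li(x) overestimates), though Littlewood's theorem shows this sign changes infinitely often.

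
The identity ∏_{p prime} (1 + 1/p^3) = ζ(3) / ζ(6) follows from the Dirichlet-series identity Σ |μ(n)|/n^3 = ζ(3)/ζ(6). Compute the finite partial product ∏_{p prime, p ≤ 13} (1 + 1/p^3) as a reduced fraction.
∏ = 431631936/365525875

The primes p ≤ 13 are [2, 3, 5, 7, 11, 13]. For each, (1 + 1/p^3) = (p^3 + 1)/p^3. Multiplying these fractions over p ∈ [2, 3, 5, 7, 11, 13] gives 431631936/365525875. (In the limit P → ∞ this tends to ζ(3)/ζ(6).)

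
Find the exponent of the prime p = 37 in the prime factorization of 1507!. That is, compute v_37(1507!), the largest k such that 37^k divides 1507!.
v_37(1507!) = 41

Legendre's formula: v_p(n!) = Σ_{k ≥ 1} ⌊n / p^k⌋. For p = 37, n = 1507, the terms are:
  ⌊1507/37^1⌋ = ⌊1507/37⌋ = 40
  ⌊1507/37^2⌋ = ⌊1507/1369⌋ = 1
(the next term ⌊1507/37^3⌋ = 0, terminating the sum). Summing: v_37(1507!) = 40 + 1 = 41.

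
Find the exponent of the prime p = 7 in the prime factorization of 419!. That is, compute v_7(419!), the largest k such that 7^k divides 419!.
v_7(419!) = 68

Legendre's formula: v_p(n!) = Σ_{k ≥ 1} ⌊n / p^k⌋. For p = 7, n = 419, the terms are:
  ⌊419/7^1⌋ = ⌊419/7⌋ = 59
  ⌊419/7^2⌋ = ⌊419/49⌋ = 8
  ⌊419/7^3⌋ = ⌊419/343⌋ = 1
(the next term ⌊419/7^4⌋ = 0, terminating the sum). Summing: v_7(419!) = 59 + 8 + 1 = 68.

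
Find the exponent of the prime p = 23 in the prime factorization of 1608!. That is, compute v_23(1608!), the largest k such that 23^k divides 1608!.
v_23(1608!) = 72

Legendre's formula: v_p(n!) = Σ_{k ≥ 1} ⌊n / p^k⌋. For p = 23, n = 1608, the terms are:
  ⌊1608/23^1⌋ = ⌊1608/23⌋ = 69
  ⌊1608/23^2⌋ = ⌊1608/529⌋ = 3
(the next term ⌊1608/23^3⌋ = 0, terminating the sum). Summing: v_23(1608!) = 69 + 3 = 72.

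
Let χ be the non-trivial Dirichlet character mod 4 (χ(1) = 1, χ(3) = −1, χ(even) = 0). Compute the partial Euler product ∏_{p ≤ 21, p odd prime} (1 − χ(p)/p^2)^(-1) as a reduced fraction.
∏ = 14933966047/16280616960

The odd primes p ≤ 21 are [3, 5, 7, 11, 13, 17, 19]. For each, χ(p) = 1 if p ≡ 1 mod 4, χ(p) = −1 if p ≡ 3 mod 4. Taking (1 − χ(p)/p^2)^(-1) = p^2/(p^2 − χ(p)): (1 − (-1)/3^2)^(-1) · (1 − (1)/5^2)^(-1) · (1 − (-1)/7^2)^(-1) · (1 − (-1)/11^2)^(-1) · (1 − (1)/13^2)^(-1) · (1 − (1)/17^2)^(-1) · (1 − (-1)/19^2)^(-1) = 14933966047/16280616960.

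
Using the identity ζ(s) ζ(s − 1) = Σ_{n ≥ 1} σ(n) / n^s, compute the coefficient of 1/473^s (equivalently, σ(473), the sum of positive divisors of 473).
σ(473) = 528

In the product (Σ m^0/m^s)(Σ k / k^s) = Σ (Σ_{d | n} d) / n^s, the coefficient of 1/n^s is σ(n) = Σ_{d | n} d. For n = 473, divisors are [1, 11, 43, 473]; summing: σ(473) = 528.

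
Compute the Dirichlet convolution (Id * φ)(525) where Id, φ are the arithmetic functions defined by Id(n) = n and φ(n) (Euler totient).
(Id * φ)(525) = 4225

Divisors of 525: [1, 3, 5, 7, 15, 21, 25, 35, 75, 105, 175, 525]. For each d | 525:
  d = 1: Id(1) · φ(525/1) = 1 · 240 = 240
  d = 3: Id(3) · φ(525/3) = 3 · 120 = 360
  d = 5: Id(5) · φ(525/5) = 5 · 48 = 240
  d = 7: Id(7) · φ(525/7) = 7 · 40 = 280
  d = 15: Id(15) · φ(525/15) = 15 · 24 = 360
  d = 21: Id(21) · φ(525/21) = 21 · 20 = 420
  d = 25: Id(25) · φ(525/25) = 25 · 12 = 300
  d = 35: Id(35) · φ(525/35) = 35 · 8 = 280
  d = 75: Id(75) · φ(525/75) = 75 · 6 = 450
  d = 105: Id(105) · φ(525/105) = 105 · 4 = 420
  d = 175: Id(175) · φ(525/175) = 175 · 2 = 350
  d = 525: Id(525) · φ(525/525) = 525 · 1 = 525
Summing: (Id * φ)(525) = 240 + 360 + 240 + 280 + 360 + 420 + 300 + 280 + 450 + 420 + 350 + 525 = 4225.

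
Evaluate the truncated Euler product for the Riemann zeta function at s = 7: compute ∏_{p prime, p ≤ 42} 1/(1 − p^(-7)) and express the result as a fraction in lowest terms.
∏ = 15214693740861659022327238853367449744246233642110123338337250729020413243663439716160625/15088713883430430558353749276068876125470859484627961166255440580167365026798140387704832

The primes p ≤ 42 are [2, 3, 5, 7, 11, 13, 17, 19, 23, 29, 31, 37, 41]. For each prime, (1 − 1/p^7)^(-1) = p^7 / (p^7 − 1). The product is (1 − 1/2^7)^(-1), (1 − 1/3^7)^(-1), (1 − 1/5^7)^(-1), (1 − 1/7^7)^(-1), (1 − 1/11^7)^(-1), (1 − 1/13^7)^(-1), (1 − 1/17^7)^(-1), (1 − 1/19^7)^(-1), (1 − 1/23^7)^(-1), (1 − 1/29^7)^(-1), (1 − 1/31^7)^(-1), (1 − 1/37^7)^(-1), (1 − 1/41^7)^(-1) = ∏ p^7 / (p^7 − 1) = 15214693740861659022327238853367449744246233642110123338337250729020413243663439716160625/15088713883430430558353749276068876125470859484627961166255440580167365026798140387704832.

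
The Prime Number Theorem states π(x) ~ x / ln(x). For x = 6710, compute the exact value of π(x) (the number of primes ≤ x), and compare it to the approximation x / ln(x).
π(6710) = 866;  x/ln(x) ≈ 761.52;  relative error ≈ 12.06%.

Directly count primes up to 6710: π(6710) = 866. The PNT approximation gives 6710/ln(6710) ≈ 6710/8.81135 ≈ 761.52. Relative error (π(x) − x/ln(x)) / π(x) ≈ 12.06%; the approximation is known to undercount slightly (Li(x) is a better estimate).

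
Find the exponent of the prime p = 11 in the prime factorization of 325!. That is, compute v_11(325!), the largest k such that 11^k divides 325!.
v_11(325!) = 31

Legendre's formula: v_p(n!) = Σ_{k ≥ 1} ⌊n / p^k⌋. For p = 11, n = 325, the terms are:
  ⌊325/11^1⌋ = ⌊325/11⌋ = 29
  ⌊325/11^2⌋ = ⌊325/121⌋ = 2
(the next term ⌊325/11^3⌋ = 0, terminating the sum). Summing: v_11(325!) = 29 + 2 = 31.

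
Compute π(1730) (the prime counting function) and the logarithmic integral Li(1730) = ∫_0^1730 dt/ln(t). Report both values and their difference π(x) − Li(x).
π(1730) = 269;  Li(1730) ≈ 278.95;  π(x) − Li(x) ≈ -9.95.

Direct count of primes ≤ 1730 gives π(1730) = 269. Numerical evaluation of the logarithmic integral gives Li(1730) ≈ 278.95. The difference π(x) − Li(x) ≈ -9.95 is typically negative for small/moderate x (Li(x) overestimates), though Littlewood's theorem shows this sign changes infinitely often.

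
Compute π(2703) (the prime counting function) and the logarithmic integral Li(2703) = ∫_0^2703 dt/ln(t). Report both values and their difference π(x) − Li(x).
π(2703) = 393;  Li(2703) ≈ 405.42;  π(x) − Li(x) ≈ -12.42.

Direct count of primes ≤ 2703 gives π(2703) = 393. Numerical evaluation of the logarithmic integral gives Li(2703) ≈ 405.42. The difference π(x) − Li(x) ≈ -12.42 is typically negative for small/moderate x (Li(x) overestimates), though Littlewood's theorem shows this sign changes infinitely often.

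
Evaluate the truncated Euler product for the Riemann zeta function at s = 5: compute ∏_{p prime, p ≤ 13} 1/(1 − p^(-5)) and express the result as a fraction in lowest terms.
∏ = 2548391272552125/2457639696903844

The primes p ≤ 13 are [2, 3, 5, 7, 11, 13]. For each prime, (1 − 1/p^5)^(-1) = p^5 / (p^5 − 1). The product is (1 − 1/2^5)^(-1), (1 − 1/3^5)^(-1), (1 − 1/5^5)^(-1), (1 − 1/7^5)^(-1), (1 − 1/11^5)^(-1), (1 − 1/13^5)^(-1) = ∏ p^5 / (p^5 − 1) = 2548391272552125/2457639696903844.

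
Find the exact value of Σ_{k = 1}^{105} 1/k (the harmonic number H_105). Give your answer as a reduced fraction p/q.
H_105 = 759525171909485731983968522830675502275870361/145060212702939779988529042870810778780278080

Direct summation: H_105 = 1 + 1/2 + ... + 1/105. The least common denominator is lcm(1, ..., 105) = 725301063514698899942645214354053893901390400; over this denominator the numerator is 725301063514698899942645214354053893901390400 + 362650531757349449971322607177026946950695200 + 241767021171566299980881738118017964633796800 + 181325265878674724985661303588513473475347600 + 145060212702939779988529042870810778780278080 + 120883510585783149990440869059008982316898400 + 103614437644956985706092173479150556271627200 + 90662632939337362492830651794256736737673800 + 80589007057188766660293912706005988211265600 + 72530106351469889994264521435405389390139040 + 65936460319518081812967746759459444900126400 + 60441755292891574995220434529504491158449200 + 55792389501130684610972708796465684146260800 + 51807218822478492853046086739575278135813600 + 48353404234313259996176347623603592926759360 + 45331316469668681246415325897128368368836900 + 42664768442041111761332071432591405523611200 + 40294503528594383330146956353002994105632800 + 38173740184984152628560274439687047047441600 + 36265053175734944997132260717702694695069520 + 34538145881652328568697391159716852090542400 + 32968230159759040906483873379729722450063200 + 31534828848465169562723704971915386691364800 + 30220877646445787497610217264752245579224600 + 29012042540587955997705808574162155756055616 + 27896194750565342305486354398232842073130400 + 26863002352396255553431304235335329403755200 + 25903609411239246426523043369787639067906800 + 25010381500506858618711903943243237720737600 + 24176702117156629998088173811801796463379680 + 23396808500474158062665974656582383674238400 + 22665658234834340623207662948564184184418450 + 21978820106506027270989248919819814966708800 + 21332384221020555880666035716295702761805600 + 20722887528991397141218434695830111254325440 + 20147251764297191665073478176501497052816400 + 19602731446343213511963384171731186321659200 + 19086870092492076314280137219843523523720800 + 18597463167043561536990902932155228048753600 + 18132526587867472498566130358851347347534760 + 17690269841821924388845005228147655948814400 + 17269072940826164284348695579858426045271200 + 16867466593365090696340586380326834741892800 + 16484115079879520453241936689864861225031600 + 16117801411437753332058782541201197642253120 + 15767414424232584781361852485957693345682400 + 15431937521589338296652025837320295614923200 + 15110438823222893748805108632376122789612300 + 14802062520708140815156024782735793753089600 + 14506021270293977998852904287081077878027808 + 14221589480680370587110690477530468507870400 + 13948097375282671152743177199116421036565200 + 13684925726692432074389532346302903658516800 + 13431501176198127776715652117667664701877600 + 13187292063903616362593549351891888980025280 + 12951804705619623213261521684893819533953400 + 12724580061661384209520091479895682349147200 + 12505190750253429309355951971621618860368800 + 12293238364655913558349918887356845659345600 + 12088351058578314999044086905900898231689840 + 11890181369093424589223692038591047441006400 + 11698404250237079031332987328291191837119200 + 11512715293884109522899130386572284030180800 + 11332829117417170311603831474282092092209225 + 11158477900226136922194541759293136829252160 + 10989410053253013635494624459909907483354400 + 10825389007682073133472316632150058117931200 + 10666192110510277940333017858147851380902800 + 10511609616155056520907901657305128897121600 + 10361443764495698570609217347915055627162720 + 10215507936826745069614721328930336533822400 + 10073625882148595832536739088250748526408200 + 9935631007050669862228016634987039642484800 + 9801365723171606755981692085865593160829600 + 9670680846862651999235269524720718585351872 + 9543435046246038157140068609921761761860400 + 9419494331359725973281106679922777842875200 + 9298731583521780768495451466077614024376800 + 9181026120439226581552471067772834100017600 + 9066263293933736249283065179425673673767380 + 8954334117465418517810434745111776467918400 + 8845134920910962194422502614073827974407200 + 8738567030297577107742713425952456553028800 + 8634536470413082142174347789929213022635600 + 8532953688408222352266414286518281104722240 + 8433733296682545348170293190163417370946400 + 8336793833502286206237301314414412573579200 + 8242057539939760226620968344932430612515800 + 8149450151850549437557811397236560605633600 + 8058900705718876666029391270600598821126560 + 7970341357304383515853244113780812020894400 + 7883707212116292390680926242978846672841200 + 7798936166824719354221991552194127891412800 + 7715968760794669148326012918660147807461600 + 7634748036996830525712054887937409409488320 + 7555219411611446874402554316188061394806150 + 7477330551697926803532424890247978287643200 + 7401031260354070407578012391367896876544800 + 7326273368835342423663082973273271655569600 + 7253010635146988999426452143540538939013904 + 7181198648660385147946982320337167266350400 + 7110794740340185293555345238765234253935200 + 7041757898200960193617914702466542659236800 + 6974048687641335576371588599558210518282600 + 6907629176330465713739478231943370418108480 = 3797625859547428659919842614153377511379351805, so H_105 = 3797625859547428659919842614153377511379351805/725301063514698899942645214354053893901390400; reducing by gcd(3797625859547428659919842614153377511379351805, 725301063514698899942645214354053893901390400) = 5 gives 759525171909485731983968522830675502275870361/145060212702939779988529042870810778780278080 ≈ 5.23593. (The PNT-adjacent estimate ln(105) + γ ≈ 5.23118 matches within O(1/n).)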